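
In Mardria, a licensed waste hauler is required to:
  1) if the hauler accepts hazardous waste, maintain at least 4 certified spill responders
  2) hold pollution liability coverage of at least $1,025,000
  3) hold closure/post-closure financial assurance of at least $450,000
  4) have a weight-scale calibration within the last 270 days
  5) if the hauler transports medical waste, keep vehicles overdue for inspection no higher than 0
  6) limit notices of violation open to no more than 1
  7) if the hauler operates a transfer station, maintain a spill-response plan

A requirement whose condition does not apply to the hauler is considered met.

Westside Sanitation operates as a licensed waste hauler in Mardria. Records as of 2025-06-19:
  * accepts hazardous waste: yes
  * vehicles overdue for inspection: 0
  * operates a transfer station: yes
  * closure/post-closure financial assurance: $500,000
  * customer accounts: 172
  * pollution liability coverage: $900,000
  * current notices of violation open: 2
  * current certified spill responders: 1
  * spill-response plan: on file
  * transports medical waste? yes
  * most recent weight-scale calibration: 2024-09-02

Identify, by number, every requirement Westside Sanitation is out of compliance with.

1, 2, 4, 6

1. condition 'accepts hazardous waste' holds; certified spill responders 1 < 4 → not met
2. pollution liability coverage $900,000 < $1,025,000 → not met
3. closure/post-closure financial assurance $500,000 ≥ $450,000 → met
4. weight-scale calibration 290 days ago vs limit 270 → not met
5. condition 'transports medical waste' holds; vehicles overdue for inspection 0 ≤ 0 → met
6. notices of violation open 2 > 1 → not met
7. condition 'operates a transfer station' holds; spill-response plan present → met
Not met: 1, 2, 4, 6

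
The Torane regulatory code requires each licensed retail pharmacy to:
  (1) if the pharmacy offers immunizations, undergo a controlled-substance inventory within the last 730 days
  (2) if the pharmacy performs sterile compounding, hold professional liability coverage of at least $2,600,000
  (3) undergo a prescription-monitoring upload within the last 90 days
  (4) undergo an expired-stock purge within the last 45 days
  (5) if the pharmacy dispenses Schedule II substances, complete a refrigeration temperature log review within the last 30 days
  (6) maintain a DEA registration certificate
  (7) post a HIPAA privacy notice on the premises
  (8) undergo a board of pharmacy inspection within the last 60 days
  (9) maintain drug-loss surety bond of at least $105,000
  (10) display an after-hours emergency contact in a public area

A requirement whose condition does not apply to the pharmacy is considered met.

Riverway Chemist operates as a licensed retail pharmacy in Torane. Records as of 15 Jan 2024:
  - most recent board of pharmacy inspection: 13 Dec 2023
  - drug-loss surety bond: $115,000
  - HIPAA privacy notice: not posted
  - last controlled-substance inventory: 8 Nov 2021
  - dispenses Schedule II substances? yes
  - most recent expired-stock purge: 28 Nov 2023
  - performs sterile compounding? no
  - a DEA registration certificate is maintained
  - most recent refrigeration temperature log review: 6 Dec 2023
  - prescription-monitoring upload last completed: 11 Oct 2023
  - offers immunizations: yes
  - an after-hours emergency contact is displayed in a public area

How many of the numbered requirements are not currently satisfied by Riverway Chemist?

5

1. condition 'offers immunizations' holds; controlled-substance inventory 798 days ago vs limit 730 → not met
2. condition 'performs sterile compounding' does not hold → requirement n/a → met
3. prescription-monitoring upload 96 days ago vs limit 90 → not met
4. expired-stock purge 48 days ago vs limit 45 → not met
5. condition 'dispenses Schedule II substances' holds; refrigeration temperature log review 40 days ago vs limit 30 → not met
6. DEA registration certificate present → met
7. HIPAA privacy notice absent → not met
8. board of pharmacy inspection 33 days ago vs limit 60 → met
9. drug-loss surety bond $115,000 ≥ $105,000 → met
10. after-hours emergency contact present → met
Not met: 5 of 10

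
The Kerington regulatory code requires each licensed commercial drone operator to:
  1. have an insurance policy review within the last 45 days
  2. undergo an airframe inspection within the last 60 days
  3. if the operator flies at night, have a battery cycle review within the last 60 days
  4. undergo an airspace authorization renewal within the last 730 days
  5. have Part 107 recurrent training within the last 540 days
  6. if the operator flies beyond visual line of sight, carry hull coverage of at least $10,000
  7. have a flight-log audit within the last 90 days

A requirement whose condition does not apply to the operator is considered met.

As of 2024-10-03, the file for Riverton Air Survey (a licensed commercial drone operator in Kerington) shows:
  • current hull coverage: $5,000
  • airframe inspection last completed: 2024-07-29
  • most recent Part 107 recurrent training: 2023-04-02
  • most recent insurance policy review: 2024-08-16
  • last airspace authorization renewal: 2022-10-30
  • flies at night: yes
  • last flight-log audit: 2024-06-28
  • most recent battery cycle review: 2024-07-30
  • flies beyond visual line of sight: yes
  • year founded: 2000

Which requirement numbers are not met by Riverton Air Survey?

1, 2, 3, 5, 6, 7

1. insurance policy review 48 days ago vs limit 45 → not met
2. airframe inspection 66 days ago vs limit 60 → not met
3. condition 'flies at night' holds; battery cycle review 65 days ago vs limit 60 → not met
4. airspace authorization renewal 704 days ago vs limit 730 → met
5. Part 107 recurrent training 550 days ago vs limit 540 → not met
6. condition 'flies beyond visual line of sight' holds; hull coverage $5,000 < $10,000 → not met
7. flight-log audit 97 days ago vs limit 90 → not met
Not met: 1, 2, 3, 5, 6, 7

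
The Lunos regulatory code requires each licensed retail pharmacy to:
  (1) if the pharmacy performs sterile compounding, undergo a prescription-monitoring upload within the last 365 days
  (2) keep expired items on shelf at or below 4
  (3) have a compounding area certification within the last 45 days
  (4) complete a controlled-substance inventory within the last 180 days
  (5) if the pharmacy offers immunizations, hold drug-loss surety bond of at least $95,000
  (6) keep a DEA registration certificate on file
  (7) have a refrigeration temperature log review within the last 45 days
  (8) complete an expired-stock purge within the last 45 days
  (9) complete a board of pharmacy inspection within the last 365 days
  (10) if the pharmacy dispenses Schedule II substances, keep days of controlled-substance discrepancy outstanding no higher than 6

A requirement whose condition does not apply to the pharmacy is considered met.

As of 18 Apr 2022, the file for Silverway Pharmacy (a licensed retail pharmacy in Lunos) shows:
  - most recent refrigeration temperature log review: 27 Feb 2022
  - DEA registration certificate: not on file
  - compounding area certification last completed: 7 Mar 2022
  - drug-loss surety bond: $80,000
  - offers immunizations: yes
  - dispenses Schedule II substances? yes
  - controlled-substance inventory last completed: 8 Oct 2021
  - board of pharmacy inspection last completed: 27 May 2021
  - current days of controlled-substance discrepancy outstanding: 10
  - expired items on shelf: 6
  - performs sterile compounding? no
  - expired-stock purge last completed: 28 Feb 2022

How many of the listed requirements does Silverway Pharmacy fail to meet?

7

1. condition 'performs sterile compounding' does not hold → requirement n/a → met
2. expired items on shelf 6 > 4 → not met
3. compounding area certification 42 days ago vs limit 45 → met
4. controlled-substance inventory 192 days ago vs limit 180 → not met
5. condition 'offers immunizations' holds; drug-loss surety bond $80,000 < $95,000 → not met
6. DEA registration certificate absent → not met
7. refrigeration temperature log review 50 days ago vs limit 45 → not met
8. expired-stock purge 49 days ago vs limit 45 → not met
9. board of pharmacy inspection 326 days ago vs limit 365 → met
10. condition 'dispenses Schedule II substances' holds; days of controlled-substance discrepancy outstanding 10 > 6 → not met
Not met: 7 of 10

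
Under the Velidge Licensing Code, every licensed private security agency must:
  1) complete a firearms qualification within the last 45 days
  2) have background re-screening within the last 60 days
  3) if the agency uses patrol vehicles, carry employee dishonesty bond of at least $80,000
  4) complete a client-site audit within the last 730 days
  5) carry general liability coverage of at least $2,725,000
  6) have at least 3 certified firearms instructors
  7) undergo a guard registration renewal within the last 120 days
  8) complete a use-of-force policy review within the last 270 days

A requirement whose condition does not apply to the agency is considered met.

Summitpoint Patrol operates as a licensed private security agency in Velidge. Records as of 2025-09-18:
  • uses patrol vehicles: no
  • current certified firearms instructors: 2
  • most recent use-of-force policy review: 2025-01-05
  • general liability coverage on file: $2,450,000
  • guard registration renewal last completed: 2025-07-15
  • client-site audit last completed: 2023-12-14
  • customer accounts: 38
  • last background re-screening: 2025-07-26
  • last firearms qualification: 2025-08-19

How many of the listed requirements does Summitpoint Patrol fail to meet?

2

1. firearms qualification 30 days ago vs limit 45 → met
2. background re-screening 54 days ago vs limit 60 → met
3. condition 'uses patrol vehicles' does not hold → requirement n/a → met
4. client-site audit 644 days ago vs limit 730 → met
5. general liability coverage $2,450,000 < $2,725,000 → not met
6. certified firearms instructors 2 < 3 → not met
7. guard registration renewal 65 days ago vs limit 120 → met
8. use-of-force policy review 256 days ago vs limit 270 → met
Not met: 2 of 8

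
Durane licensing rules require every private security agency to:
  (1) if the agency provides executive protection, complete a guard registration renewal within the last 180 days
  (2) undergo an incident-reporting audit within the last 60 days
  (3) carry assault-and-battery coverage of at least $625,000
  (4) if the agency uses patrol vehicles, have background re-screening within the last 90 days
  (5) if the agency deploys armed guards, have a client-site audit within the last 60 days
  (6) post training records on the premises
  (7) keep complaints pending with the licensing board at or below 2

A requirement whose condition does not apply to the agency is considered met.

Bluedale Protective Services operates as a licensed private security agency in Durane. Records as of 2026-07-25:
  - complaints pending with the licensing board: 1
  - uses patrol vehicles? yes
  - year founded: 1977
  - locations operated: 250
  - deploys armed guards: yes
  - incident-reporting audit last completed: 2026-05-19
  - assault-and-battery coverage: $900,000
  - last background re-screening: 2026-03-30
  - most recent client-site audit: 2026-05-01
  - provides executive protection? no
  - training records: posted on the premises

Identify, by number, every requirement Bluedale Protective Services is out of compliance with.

1. condition 'provides executive protection' does not hold → requirement n/a → met
2. incident-reporting audit 67 days ago vs limit 60 → not met
3. assault-and-battery coverage $900,000 ≥ $625,000 → met
4. condition 'uses patrol vehicles' holds; background re-screening 117 days ago vs limit 90 → not met
5. condition 'deploys armed guards' holds; client-site audit 85 days ago vs limit 60 → not met
6. training records present → met
7. complaints pending with the licensing board 1 ≤ 2 → met
Not met: 2, 4, 5

2, 4, 5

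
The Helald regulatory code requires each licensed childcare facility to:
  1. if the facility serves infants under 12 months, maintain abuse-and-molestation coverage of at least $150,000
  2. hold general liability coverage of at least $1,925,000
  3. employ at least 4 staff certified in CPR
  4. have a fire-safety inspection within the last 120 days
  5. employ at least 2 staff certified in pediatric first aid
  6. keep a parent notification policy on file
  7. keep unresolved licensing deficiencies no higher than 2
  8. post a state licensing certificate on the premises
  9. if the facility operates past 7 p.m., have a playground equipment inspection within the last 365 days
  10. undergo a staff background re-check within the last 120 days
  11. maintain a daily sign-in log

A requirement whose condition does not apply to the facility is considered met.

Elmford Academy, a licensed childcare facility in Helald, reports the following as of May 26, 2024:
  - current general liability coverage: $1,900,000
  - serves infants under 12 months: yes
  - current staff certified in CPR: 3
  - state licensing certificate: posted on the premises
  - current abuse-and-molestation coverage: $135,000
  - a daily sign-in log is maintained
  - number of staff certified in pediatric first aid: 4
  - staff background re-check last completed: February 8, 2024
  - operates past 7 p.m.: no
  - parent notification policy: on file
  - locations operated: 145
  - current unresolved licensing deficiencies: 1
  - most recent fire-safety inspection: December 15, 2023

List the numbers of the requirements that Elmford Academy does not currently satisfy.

1. condition 'serves infants under 12 months' holds; abuse-and-molestation coverage $135,000 < $150,000 → not met
2. general liability coverage $1,900,000 < $1,925,000 → not met
3. staff certified in CPR 3 < 4 → not met
4. fire-safety inspection 163 days ago vs limit 120 → not met
5. staff certified in pediatric first aid 4 ≥ 2 → met
6. parent notification policy present → met
7. unresolved licensing deficiencies 1 ≤ 2 → met
8. state licensing certificate present → met
9. condition 'operates past 7 p.m.' does not hold → requirement n/a → met
10. staff background re-check 108 days ago vs limit 120 → met
11. daily sign-in log present → met
Not met: 1, 2, 3, 4

1, 2, 3, 4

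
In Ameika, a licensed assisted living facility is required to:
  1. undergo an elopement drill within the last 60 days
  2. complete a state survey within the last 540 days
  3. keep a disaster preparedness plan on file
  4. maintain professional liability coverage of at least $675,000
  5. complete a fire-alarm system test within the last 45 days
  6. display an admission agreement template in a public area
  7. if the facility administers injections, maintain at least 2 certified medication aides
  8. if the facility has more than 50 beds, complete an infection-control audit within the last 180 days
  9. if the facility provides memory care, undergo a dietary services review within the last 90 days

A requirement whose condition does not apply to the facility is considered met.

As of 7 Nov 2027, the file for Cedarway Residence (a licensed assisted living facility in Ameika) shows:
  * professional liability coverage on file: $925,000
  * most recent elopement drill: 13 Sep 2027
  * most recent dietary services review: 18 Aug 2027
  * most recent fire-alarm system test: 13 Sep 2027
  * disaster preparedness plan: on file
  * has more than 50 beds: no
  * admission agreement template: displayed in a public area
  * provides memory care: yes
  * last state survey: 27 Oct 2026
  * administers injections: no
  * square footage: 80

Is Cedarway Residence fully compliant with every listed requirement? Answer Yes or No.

No

1. elopement drill 55 days ago vs limit 60 → met
2. state survey 376 days ago vs limit 540 → met
3. disaster preparedness plan present → met
4. professional liability coverage $925,000 ≥ $675,000 → met
5. fire-alarm system test 55 days ago vs limit 45 → not met
6. admission agreement template present → met
7. condition 'administers injections' does not hold → requirement n/a → met
8. condition 'has more than 50 beds' does not hold → requirement n/a → met
9. condition 'provides memory care' holds; dietary services review 81 days ago vs limit 90 → met
Not met: 5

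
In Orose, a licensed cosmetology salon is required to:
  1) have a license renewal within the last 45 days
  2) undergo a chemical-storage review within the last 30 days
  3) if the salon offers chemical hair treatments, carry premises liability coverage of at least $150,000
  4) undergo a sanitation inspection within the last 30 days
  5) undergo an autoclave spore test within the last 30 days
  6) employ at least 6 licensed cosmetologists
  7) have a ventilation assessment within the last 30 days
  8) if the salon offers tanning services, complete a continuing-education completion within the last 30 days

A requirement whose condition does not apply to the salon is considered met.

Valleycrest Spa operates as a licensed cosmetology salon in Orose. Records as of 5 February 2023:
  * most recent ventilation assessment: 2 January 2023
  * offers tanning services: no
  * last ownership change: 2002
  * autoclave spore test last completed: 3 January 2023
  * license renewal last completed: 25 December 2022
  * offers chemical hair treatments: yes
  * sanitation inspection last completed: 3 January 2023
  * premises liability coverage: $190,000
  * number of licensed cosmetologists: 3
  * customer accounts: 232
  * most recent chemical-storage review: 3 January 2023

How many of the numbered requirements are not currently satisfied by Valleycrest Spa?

1. license renewal 42 days ago vs limit 45 → met
2. chemical-storage review 33 days ago vs limit 30 → not met
3. condition 'offers chemical hair treatments' holds; premises liability coverage $190,000 ≥ $150,000 → met
4. sanitation inspection 33 days ago vs limit 30 → not met
5. autoclave spore test 33 days ago vs limit 30 → not met
6. licensed cosmetologists 3 < 6 → not met
7. ventilation assessment 34 days ago vs limit 30 → not met
8. condition 'offers tanning services' does not hold → requirement n/a → met
Not met: 5 of 8

5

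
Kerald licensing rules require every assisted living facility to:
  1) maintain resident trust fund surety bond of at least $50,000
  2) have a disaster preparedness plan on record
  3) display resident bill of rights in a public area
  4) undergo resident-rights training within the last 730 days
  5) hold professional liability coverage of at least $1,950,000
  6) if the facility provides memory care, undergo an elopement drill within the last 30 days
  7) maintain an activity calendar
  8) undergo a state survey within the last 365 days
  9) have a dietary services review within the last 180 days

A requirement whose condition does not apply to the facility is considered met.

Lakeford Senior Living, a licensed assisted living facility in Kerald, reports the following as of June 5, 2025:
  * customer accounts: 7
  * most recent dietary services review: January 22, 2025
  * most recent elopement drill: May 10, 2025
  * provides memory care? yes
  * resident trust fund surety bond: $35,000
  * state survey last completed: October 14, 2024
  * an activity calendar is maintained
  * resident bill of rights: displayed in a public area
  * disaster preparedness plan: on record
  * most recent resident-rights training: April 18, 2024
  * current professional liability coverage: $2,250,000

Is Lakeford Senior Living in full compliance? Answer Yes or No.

No

1. resident trust fund surety bond $35,000 < $50,000 → not met
2. disaster preparedness plan present → met
3. resident bill of rights present → met
4. resident-rights training 413 days ago vs limit 730 → met
5. professional liability coverage $2,250,000 ≥ $1,950,000 → met
6. condition 'provides memory care' holds; elopement drill 26 days ago vs limit 30 → met
7. activity calendar present → met
8. state survey 234 days ago vs limit 365 → met
9. dietary services review 134 days ago vs limit 180 → met
Not met: 1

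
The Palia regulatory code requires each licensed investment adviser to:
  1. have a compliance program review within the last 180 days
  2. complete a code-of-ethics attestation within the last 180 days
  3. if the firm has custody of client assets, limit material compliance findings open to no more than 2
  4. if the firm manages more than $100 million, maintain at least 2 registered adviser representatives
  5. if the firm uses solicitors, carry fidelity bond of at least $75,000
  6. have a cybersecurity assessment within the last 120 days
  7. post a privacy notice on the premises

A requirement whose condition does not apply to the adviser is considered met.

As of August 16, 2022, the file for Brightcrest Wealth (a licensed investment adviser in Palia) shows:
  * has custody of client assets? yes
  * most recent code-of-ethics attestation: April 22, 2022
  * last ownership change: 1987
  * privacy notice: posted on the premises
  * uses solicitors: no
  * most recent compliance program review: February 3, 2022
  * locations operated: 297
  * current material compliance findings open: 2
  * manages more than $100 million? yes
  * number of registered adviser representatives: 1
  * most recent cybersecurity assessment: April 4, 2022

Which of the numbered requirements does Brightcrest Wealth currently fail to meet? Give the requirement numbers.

1. compliance program review 194 days ago vs limit 180 → not met
2. code-of-ethics attestation 116 days ago vs limit 180 → met
3. condition 'has custody of client assets' holds; material compliance findings open 2 ≤ 2 → met
4. condition 'manages more than $100 million' holds; registered adviser representatives 1 < 2 → not met
5. condition 'uses solicitors' does not hold → requirement n/a → met
6. cybersecurity assessment 134 days ago vs limit 120 → not met
7. privacy notice present → met
Not met: 1, 4, 6

1, 4, 6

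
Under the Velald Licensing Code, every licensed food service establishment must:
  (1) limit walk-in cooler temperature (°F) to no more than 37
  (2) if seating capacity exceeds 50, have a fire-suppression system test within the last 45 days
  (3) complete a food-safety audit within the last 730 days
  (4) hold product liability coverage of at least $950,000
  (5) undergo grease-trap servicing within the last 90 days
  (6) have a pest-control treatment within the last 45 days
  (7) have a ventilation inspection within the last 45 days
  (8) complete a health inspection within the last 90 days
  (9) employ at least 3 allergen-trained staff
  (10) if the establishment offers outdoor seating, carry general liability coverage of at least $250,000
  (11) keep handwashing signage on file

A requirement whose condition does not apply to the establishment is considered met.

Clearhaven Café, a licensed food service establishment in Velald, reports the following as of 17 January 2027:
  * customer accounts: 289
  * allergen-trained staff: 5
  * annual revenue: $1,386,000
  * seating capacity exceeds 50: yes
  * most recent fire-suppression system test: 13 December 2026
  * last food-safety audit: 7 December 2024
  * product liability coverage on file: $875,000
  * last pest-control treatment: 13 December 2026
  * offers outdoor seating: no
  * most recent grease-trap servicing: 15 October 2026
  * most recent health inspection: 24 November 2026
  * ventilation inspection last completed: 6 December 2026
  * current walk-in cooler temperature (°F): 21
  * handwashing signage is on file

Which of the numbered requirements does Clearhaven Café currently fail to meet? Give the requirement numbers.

3, 4, 5

1. walk-in cooler temperature (°F) 21 ≤ 37 → met
2. condition 'seating capacity exceeds 50' holds; fire-suppression system test 35 days ago vs limit 45 → met
3. food-safety audit 771 days ago vs limit 730 → not met
4. product liability coverage $875,000 < $950,000 → not met
5. grease-trap servicing 94 days ago vs limit 90 → not met
6. pest-control treatment 35 days ago vs limit 45 → met
7. ventilation inspection 42 days ago vs limit 45 → met
8. health inspection 54 days ago vs limit 90 → met
9. allergen-trained staff 5 ≥ 3 → met
10. condition 'offers outdoor seating' does not hold → requirement n/a → met
11. handwashing signage present → met
Not met: 3, 4, 5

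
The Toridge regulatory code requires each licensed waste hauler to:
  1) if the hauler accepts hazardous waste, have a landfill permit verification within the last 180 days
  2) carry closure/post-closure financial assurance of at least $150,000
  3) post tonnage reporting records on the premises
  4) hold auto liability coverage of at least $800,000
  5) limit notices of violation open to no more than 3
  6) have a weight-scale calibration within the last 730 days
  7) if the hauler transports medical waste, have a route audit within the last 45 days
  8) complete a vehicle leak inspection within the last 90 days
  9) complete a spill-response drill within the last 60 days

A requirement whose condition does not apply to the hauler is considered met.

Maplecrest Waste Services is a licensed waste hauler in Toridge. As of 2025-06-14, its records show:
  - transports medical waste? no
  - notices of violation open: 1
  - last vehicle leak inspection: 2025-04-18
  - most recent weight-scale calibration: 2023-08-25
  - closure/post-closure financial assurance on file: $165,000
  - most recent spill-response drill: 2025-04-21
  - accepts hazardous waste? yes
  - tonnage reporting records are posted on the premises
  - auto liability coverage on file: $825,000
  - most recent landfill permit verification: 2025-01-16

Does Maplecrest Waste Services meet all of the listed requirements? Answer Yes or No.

1. condition 'accepts hazardous waste' holds; landfill permit verification 149 days ago vs limit 180 → met
2. closure/post-closure financial assurance $165,000 ≥ $150,000 → met
3. tonnage reporting records present → met
4. auto liability coverage $825,000 ≥ $800,000 → met
5. notices of violation open 1 ≤ 3 → met
6. weight-scale calibration 659 days ago vs limit 730 → met
7. condition 'transports medical waste' does not hold → requirement n/a → met
8. vehicle leak inspection 57 days ago vs limit 90 → met
9. spill-response drill 54 days ago vs limit 60 → met
All met.

Yes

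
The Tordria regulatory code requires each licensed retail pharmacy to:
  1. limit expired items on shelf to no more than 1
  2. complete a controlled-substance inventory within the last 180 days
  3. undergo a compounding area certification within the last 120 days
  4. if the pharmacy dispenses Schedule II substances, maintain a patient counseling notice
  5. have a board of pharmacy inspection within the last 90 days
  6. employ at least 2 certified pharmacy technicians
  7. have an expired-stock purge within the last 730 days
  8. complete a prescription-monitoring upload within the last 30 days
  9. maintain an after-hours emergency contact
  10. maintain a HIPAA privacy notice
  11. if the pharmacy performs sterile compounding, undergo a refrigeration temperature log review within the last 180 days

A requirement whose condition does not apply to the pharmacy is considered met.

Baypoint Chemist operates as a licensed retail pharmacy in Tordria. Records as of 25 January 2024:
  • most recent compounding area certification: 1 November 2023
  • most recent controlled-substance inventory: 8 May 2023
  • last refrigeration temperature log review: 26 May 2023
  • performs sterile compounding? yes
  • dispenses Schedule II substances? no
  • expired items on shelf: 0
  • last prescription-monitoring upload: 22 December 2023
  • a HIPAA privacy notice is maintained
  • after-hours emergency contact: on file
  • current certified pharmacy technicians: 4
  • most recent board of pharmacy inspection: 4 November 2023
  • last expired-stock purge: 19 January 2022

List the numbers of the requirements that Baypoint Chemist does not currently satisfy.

2, 7, 8, 11

1. expired items on shelf 0 ≤ 1 → met
2. controlled-substance inventory 262 days ago vs limit 180 → not met
3. compounding area certification 85 days ago vs limit 120 → met
4. condition 'dispenses Schedule II substances' does not hold → requirement n/a → met
5. board of pharmacy inspection 82 days ago vs limit 90 → met
6. certified pharmacy technicians 4 ≥ 2 → met
7. expired-stock purge 736 days ago vs limit 730 → not met
8. prescription-monitoring upload 34 days ago vs limit 30 → not met
9. after-hours emergency contact present → met
10. HIPAA privacy notice present → met
11. condition 'performs sterile compounding' holds; refrigeration temperature log review 244 days ago vs limit 180 → not met
Not met: 2, 7, 8, 11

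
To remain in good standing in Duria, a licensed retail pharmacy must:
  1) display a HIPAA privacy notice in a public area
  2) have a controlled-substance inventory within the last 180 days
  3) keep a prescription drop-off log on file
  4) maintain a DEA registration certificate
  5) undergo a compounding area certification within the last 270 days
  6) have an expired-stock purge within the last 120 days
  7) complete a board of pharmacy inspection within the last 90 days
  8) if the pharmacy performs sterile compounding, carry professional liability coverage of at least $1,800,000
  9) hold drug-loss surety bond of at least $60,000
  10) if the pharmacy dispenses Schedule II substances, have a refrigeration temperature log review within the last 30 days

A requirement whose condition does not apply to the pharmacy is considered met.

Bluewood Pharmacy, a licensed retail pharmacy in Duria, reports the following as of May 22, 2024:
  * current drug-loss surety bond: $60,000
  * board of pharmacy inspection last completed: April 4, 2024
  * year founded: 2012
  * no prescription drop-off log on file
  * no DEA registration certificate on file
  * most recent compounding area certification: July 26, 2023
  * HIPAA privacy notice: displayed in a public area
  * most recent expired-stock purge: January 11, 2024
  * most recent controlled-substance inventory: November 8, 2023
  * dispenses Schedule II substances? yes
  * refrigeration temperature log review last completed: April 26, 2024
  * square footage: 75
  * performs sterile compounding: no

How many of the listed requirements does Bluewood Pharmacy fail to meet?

1. HIPAA privacy notice present → met
2. controlled-substance inventory 196 days ago vs limit 180 → not met
3. prescription drop-off log absent → not met
4. DEA registration certificate absent → not met
5. compounding area certification 301 days ago vs limit 270 → not met
6. expired-stock purge 132 days ago vs limit 120 → not met
7. board of pharmacy inspection 48 days ago vs limit 90 → met
8. condition 'performs sterile compounding' does not hold → requirement n/a → met
9. drug-loss surety bond $60,000 ≥ $60,000 → met
10. condition 'dispenses Schedule II substances' holds; refrigeration temperature log review 26 days ago vs limit 30 → met
Not met: 5 of 10

5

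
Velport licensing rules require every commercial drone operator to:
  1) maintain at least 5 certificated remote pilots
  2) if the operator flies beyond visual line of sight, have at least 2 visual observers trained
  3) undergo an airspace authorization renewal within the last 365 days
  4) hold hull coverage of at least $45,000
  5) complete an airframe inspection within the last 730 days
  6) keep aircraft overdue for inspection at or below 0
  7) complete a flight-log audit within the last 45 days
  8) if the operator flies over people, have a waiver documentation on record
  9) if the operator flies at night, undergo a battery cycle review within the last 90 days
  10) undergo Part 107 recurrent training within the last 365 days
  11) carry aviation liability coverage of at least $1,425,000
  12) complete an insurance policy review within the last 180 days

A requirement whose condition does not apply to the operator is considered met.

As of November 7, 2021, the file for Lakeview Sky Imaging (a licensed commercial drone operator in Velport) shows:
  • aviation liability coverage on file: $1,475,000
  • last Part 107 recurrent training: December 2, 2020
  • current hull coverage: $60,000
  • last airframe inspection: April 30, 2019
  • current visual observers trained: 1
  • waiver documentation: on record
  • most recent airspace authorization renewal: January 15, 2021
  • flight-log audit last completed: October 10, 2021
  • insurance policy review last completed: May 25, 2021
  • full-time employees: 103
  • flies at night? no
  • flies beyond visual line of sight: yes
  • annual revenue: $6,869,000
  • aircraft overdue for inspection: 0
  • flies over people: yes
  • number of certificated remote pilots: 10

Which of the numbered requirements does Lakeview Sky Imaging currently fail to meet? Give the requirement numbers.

1. certificated remote pilots 10 ≥ 5 → met
2. condition 'flies beyond visual line of sight' holds; visual observers trained 1 < 2 → not met
3. airspace authorization renewal 296 days ago vs limit 365 → met
4. hull coverage $60,000 ≥ $45,000 → met
5. airframe inspection 922 days ago vs limit 730 → not met
6. aircraft overdue for inspection 0 ≤ 0 → met
7. flight-log audit 28 days ago vs limit 45 → met
8. condition 'flies over people' holds; waiver documentation present → met
9. condition 'flies at night' does not hold → requirement n/a → met
10. Part 107 recurrent training 340 days ago vs limit 365 → met
11. aviation liability coverage $1,475,000 ≥ $1,425,000 → met
12. insurance policy review 166 days ago vs limit 180 → met
Not met: 2, 5

2, 5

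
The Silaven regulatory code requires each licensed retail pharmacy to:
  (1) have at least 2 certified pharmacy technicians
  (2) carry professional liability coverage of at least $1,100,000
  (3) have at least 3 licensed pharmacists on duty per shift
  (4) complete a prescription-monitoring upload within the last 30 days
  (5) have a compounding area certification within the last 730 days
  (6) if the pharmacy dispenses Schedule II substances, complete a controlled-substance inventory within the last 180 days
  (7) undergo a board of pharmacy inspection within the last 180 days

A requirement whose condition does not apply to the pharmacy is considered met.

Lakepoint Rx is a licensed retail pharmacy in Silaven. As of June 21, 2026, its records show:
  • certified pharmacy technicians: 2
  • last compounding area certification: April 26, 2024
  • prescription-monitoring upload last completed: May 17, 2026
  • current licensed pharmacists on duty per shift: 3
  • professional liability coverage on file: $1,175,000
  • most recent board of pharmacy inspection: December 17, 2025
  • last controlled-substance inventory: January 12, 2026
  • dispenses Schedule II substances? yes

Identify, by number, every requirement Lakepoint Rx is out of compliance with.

4, 5, 7

1. certified pharmacy technicians 2 ≥ 2 → met
2. professional liability coverage $1,175,000 ≥ $1,100,000 → met
3. licensed pharmacists on duty per shift 3 ≥ 3 → met
4. prescription-monitoring upload 35 days ago vs limit 30 → not met
5. compounding area certification 786 days ago vs limit 730 → not met
6. condition 'dispenses Schedule II substances' holds; controlled-substance inventory 160 days ago vs limit 180 → met
7. board of pharmacy inspection 186 days ago vs limit 180 → not met
Not met: 4, 5, 7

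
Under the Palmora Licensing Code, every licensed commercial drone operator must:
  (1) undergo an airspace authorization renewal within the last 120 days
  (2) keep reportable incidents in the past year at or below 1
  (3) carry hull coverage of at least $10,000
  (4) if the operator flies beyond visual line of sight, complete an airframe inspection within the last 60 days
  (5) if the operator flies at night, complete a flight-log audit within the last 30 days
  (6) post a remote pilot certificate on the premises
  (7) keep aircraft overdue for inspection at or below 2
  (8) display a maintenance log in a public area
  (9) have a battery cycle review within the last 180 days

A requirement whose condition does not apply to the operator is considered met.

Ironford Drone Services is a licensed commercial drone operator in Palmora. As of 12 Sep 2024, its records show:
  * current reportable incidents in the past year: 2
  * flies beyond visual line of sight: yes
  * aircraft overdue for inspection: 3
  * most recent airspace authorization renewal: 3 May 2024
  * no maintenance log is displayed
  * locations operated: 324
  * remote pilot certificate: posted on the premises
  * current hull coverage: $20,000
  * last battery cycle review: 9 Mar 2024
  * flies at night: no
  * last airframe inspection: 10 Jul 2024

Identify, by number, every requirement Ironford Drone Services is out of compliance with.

1, 2, 4, 7, 8, 9

1. airspace authorization renewal 132 days ago vs limit 120 → not met
2. reportable incidents in the past year 2 > 1 → not met
3. hull coverage $20,000 ≥ $10,000 → met
4. condition 'flies beyond visual line of sight' holds; airframe inspection 64 days ago vs limit 60 → not met
5. condition 'flies at night' does not hold → requirement n/a → met
6. remote pilot certificate present → met
7. aircraft overdue for inspection 3 > 2 → not met
8. maintenance log absent → not met
9. battery cycle review 187 days ago vs limit 180 → not met
Not met: 1, 2, 4, 7, 8, 9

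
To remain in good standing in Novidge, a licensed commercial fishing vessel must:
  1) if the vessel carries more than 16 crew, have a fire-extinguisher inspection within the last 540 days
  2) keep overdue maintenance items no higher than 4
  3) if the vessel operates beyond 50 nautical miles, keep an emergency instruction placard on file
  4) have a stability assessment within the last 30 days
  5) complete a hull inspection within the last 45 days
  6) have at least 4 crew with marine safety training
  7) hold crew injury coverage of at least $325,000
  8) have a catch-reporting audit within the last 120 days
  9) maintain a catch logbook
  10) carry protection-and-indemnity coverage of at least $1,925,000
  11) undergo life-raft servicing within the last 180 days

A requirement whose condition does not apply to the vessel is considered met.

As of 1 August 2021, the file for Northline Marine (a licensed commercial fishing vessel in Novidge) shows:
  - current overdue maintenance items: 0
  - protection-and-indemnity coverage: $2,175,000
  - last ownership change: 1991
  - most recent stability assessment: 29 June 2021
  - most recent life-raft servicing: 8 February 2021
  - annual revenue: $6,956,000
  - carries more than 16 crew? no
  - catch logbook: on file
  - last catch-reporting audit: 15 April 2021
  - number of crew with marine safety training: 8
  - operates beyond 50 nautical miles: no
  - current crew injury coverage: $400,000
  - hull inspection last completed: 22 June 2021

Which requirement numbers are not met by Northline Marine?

1. condition 'carries more than 16 crew' does not hold → requirement n/a → met
2. overdue maintenance items 0 ≤ 4 → met
3. condition 'operates beyond 50 nautical miles' does not hold → requirement n/a → met
4. stability assessment 33 days ago vs limit 30 → not met
5. hull inspection 40 days ago vs limit 45 → met
6. crew with marine safety training 8 ≥ 4 → met
7. crew injury coverage $400,000 ≥ $325,000 → met
8. catch-reporting audit 108 days ago vs limit 120 → met
9. catch logbook present → met
10. protection-and-indemnity coverage $2,175,000 ≥ $1,925,000 → met
11. life-raft servicing 174 days ago vs limit 180 → met
Not met: 4

4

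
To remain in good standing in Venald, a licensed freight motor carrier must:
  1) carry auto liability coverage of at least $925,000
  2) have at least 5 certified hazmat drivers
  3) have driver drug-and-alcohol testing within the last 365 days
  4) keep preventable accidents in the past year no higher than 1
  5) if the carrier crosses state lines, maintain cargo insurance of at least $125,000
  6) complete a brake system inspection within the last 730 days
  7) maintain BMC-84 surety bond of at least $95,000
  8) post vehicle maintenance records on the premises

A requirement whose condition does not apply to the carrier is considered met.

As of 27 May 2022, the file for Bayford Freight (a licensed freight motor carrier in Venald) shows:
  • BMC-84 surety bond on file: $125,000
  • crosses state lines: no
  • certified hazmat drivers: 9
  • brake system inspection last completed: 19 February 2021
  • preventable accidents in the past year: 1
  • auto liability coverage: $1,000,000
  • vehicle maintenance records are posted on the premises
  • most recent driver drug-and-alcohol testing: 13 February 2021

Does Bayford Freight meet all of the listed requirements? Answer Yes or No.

1. auto liability coverage $1,000,000 ≥ $925,000 → met
2. certified hazmat drivers 9 ≥ 5 → met
3. driver drug-and-alcohol testing 468 days ago vs limit 365 → not met
4. preventable accidents in the past year 1 ≤ 1 → met
5. condition 'crosses state lines' does not hold → requirement n/a → met
6. brake system inspection 462 days ago vs limit 730 → met
7. BMC-84 surety bond $125,000 ≥ $95,000 → met
8. vehicle maintenance records present → met
Not met: 3

No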